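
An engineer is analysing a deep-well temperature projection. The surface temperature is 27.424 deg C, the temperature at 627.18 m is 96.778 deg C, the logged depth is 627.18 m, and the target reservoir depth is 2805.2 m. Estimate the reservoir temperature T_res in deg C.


Step 1: grad = (T_d1 - T_surf)/d1 * 1000 = (96.778 - 27.424)/627.18 * 1000 = 110.5807 deg C/km
Step 2: T_res = T_surf + grad*d2/1000 = 27.424 + 110.5807*2805.2/1000 = 337.62 deg C
T_res = 337.62 deg C


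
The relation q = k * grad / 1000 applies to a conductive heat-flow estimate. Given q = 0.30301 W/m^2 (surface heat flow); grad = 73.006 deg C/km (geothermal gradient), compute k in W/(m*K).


k = q * 1000 / grad
k = 0.30301 * 1000 / 73.006
k = 4.1505 W/(m*K)


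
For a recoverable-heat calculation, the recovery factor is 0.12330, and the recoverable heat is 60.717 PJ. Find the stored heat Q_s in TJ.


Q_s = Q_rec / RF
Q_s = 60.717 / 0.12330
Q_s = 492.4331 PJ
Convert: 492.4331 PJ * 1000.0 = 4.9243e+05 TJ
Q_s = 4.9243e+05 TJ


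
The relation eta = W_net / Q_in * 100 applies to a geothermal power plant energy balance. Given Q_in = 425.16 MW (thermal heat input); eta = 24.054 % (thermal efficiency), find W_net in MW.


W_net = eta / 100 * Q_in
W_net = 24.054 / 100 * 425.16
W_net = 102.27 MW


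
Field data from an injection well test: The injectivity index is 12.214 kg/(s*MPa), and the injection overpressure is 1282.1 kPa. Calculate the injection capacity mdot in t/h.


mdot = II * dP / 1000
mdot = 12.214 * 1282.1 / 1000
mdot = 15.65957 kg/s
Convert: 15.65957 kg/s * 3.6 = 56.374 t/h
mdot = 56.374 t/h


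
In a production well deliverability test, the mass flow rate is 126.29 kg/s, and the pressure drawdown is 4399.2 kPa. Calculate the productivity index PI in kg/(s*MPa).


PI = mdot * 1000 / dP
PI = 126.29 * 1000 / 4399.2
PI = 28.707 kg/(s*MPa)


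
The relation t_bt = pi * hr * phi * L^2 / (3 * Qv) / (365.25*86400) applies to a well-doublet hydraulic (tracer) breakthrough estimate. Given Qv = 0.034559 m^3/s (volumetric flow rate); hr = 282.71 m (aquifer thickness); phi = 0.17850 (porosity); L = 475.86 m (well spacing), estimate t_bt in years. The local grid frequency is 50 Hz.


t_bt = pi * hr * phi * L^2 / (3 * Qv) / (365.25*86400)
t_bt = pi * 282.71 * 0.17850 * 475.86^2 / (3 * 0.034559) / (365.25*86400)
t_bt = 10.972 years


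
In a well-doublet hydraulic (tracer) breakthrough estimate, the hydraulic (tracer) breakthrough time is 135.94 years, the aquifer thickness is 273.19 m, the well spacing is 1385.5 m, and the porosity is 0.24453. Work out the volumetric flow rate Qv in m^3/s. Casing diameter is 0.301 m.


Qv = pi*hr*phi*L^2 / (3*t_bt*365.25*86400)
Qv = pi*273.19*0.24453*1385.5^2 / (3*135.94*365.25*86400)
Qv = 0.031303 m^3/s


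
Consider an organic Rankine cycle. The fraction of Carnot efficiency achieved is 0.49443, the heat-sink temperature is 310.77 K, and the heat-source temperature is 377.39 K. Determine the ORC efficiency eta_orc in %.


eta_orc = (1 - Tc/Th) * f * 100
eta_orc = (1 - 310.77/377.39) * 0.49443 * 100
eta_orc = 8.7281 %


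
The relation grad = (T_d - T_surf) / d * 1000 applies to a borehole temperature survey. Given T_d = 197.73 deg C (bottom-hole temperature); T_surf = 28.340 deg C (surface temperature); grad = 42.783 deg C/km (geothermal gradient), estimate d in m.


d = (T_d - T_surf) / grad * 1000
d = (197.73 - 28.340) / 42.783 * 1000
d = 3959.3 m


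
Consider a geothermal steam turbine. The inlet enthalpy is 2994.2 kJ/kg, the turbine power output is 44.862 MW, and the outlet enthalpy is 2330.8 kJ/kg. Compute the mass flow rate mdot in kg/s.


mdot = P * 1000 / (h_in - h_out)
mdot = 44.862 * 1000 / (2994.2 - 2330.8)
mdot = 67.624 kg/s


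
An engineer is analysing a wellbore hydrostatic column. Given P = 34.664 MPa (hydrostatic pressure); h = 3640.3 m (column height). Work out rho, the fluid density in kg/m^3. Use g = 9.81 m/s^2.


rho = P * 1e6 / (g * h)
rho = 34.664 * 1e6 / (9.81 * 3640.3)
rho = 970.67 kg/m^3


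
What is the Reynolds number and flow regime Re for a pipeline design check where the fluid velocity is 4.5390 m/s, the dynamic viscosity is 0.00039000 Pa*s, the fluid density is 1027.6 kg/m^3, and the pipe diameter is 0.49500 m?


Step 1: Re = rho*vel*D/mu = 1027.6*4.539*0.495/0.00039 = 5.9200e+06
Step 2: Re = 5.9200e+06 > 4000, so flow is turbulent.
Re = 5.9200e+06 (turbulent)


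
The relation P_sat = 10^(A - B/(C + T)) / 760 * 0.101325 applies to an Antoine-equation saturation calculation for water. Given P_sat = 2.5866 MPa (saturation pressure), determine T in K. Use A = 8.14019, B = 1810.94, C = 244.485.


T = B / (A - log10(P_sat * 760 / 0.101325)) - C
T = 1810.94 / (8.14019 - log10(2.5866 * 760 / 0.101325)) - 244.485
T = 225.6004 deg C
Convert to K: 225.6004 + 273.15 = 498.75 K
T = 498.75 K


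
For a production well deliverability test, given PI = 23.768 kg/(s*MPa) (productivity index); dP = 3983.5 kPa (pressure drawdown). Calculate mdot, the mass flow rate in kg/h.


mdot = PI * dP / 1000
mdot = 23.768 * 3983.5 / 1000
mdot = 94.67983 kg/s
Convert: 94.67983 kg/s * 3600.0 = 3.4085e+05 kg/h
mdot = 3.4085e+05 kg/h


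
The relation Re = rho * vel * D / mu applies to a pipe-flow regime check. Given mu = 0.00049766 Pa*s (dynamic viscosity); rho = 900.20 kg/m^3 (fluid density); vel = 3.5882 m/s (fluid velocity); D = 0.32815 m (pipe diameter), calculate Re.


Re = rho * vel * D / mu
Re = 900.20 * 3.5882 * 0.32815 / 0.00049766
Re = 2.1299e+06


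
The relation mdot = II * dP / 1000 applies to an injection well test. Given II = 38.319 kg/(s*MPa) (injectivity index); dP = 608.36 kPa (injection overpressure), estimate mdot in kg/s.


mdot = II * dP / 1000
mdot = 38.319 * 608.36 / 1000
mdot = 23.312 kg/s


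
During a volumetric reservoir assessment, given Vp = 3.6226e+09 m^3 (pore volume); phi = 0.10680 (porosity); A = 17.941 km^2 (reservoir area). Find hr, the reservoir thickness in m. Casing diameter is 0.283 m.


hr = Vp / (A * 1e6 * phi)
hr = 3.6226e+09 / (17.941 * 1e6 * 0.10680)
hr = 1890.6 m


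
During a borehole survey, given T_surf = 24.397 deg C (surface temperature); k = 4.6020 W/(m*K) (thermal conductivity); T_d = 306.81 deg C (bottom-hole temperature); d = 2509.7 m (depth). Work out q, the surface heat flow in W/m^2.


Step 1: grad = (T_d - T_surf)/d * 1000 = (306.81 - 24.397)/2509.7 * 1000 = 112.5286 deg C/km
Step 2: q = k * grad / 1000 = 4.602 * 112.5286 / 1000 = 0.51786 W/m^2
q = 0.51786 W/m^2


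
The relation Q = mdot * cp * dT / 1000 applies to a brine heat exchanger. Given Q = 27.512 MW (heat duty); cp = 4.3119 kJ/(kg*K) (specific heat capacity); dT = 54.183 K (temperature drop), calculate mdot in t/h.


mdot = Q * 1000 / (cp * dT)
mdot = 27.512 * 1000 / (4.3119 * 54.183)
mdot = 117.7580 kg/s
Convert: 117.7580 kg/s * 3.6 = 423.93 t/h
mdot = 423.93 t/h


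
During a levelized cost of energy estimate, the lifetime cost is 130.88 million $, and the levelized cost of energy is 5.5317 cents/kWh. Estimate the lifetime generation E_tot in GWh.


E_tot = C_tot / LCOE * 100
E_tot = 130.88 / 5.5317 * 100
E_tot = 2366.0 GWh


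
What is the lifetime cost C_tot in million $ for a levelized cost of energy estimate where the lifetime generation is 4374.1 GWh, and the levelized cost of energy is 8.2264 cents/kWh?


C_tot = LCOE / 100 * E_tot
C_tot = 8.2264 / 100 * 4374.1
C_tot = 359.83 million $


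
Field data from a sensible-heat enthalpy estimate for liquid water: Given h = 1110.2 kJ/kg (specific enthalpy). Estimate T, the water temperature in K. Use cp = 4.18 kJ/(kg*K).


T = h / cp
T = 1110.2 / 4.18
T = 265.5981 deg C
Convert to K: 265.5981 + 273.15 = 538.75 K
T = 538.75 K


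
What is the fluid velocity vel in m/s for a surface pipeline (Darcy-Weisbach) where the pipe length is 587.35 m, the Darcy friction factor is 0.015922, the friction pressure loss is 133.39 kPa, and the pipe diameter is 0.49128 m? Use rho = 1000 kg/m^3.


vel = sqrt(dP*1000*2*D / (f*L*rho))
vel = sqrt(133.39*1000*2*0.49128 / (0.015922*587.35*1000))
vel = 3.7436 m/s


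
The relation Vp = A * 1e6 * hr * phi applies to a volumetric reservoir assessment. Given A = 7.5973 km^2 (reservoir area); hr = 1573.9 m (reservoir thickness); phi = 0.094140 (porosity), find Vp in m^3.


Vp = A * 1e6 * hr * phi
Vp = 7.5973 * 1e6 * 1573.9 * 0.094140
Vp = 1.1257e+09 m^3


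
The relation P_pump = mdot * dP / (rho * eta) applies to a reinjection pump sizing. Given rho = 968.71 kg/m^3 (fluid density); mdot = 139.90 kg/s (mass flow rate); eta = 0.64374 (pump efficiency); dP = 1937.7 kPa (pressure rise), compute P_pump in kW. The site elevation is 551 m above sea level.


P_pump = mdot * dP / (rho * eta)
P_pump = 139.90 * 1937.7 / (968.71 * 0.64374)
P_pump = 434.71 kW


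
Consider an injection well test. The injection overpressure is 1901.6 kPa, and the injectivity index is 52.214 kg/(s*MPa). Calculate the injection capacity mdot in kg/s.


mdot = II * dP / 1000
mdot = 52.214 * 1901.6 / 1000
mdot = 99.290 kg/s


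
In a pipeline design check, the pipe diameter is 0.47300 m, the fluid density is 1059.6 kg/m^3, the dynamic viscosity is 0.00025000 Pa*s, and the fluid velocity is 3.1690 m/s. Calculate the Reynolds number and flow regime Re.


Step 1: Re = rho*vel*D/mu = 1059.6*3.169*0.473/0.00025 = 6.3531e+06
Step 2: Re = 6.3531e+06 > 4000, so flow is turbulent.
Re = 6.3531e+06 (turbulent)


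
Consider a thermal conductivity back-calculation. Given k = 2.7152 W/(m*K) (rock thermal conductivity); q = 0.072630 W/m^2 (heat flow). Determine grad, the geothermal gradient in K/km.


grad = q / k * 1000
grad = 0.072630 / 2.7152 * 1000
grad = 26.74941 deg C/km
Convert: 26.74941 deg C/km * 1.0 = 26.749 K/km
grad = 26.749 K/km


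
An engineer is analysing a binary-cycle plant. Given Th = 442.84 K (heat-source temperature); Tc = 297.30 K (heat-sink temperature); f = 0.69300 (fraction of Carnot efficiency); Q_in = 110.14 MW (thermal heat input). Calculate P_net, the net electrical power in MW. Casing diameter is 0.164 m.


Step 1: eta = (1 - Tc/Th)*f = (1 - 297.3/442.84)*0.693 = 0.2277554
Step 2: P_net = eta * Q_in = 0.2277554 * 110.14 = 25.085 MW
P_net = 25.085 MW


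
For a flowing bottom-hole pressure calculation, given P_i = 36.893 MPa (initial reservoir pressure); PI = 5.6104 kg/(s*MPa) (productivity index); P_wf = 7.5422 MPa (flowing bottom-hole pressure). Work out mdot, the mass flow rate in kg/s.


mdot = (P_i - P_wf) * PI
mdot = (36.893 - 7.5422) * 5.6104
mdot = 164.67 kg/s


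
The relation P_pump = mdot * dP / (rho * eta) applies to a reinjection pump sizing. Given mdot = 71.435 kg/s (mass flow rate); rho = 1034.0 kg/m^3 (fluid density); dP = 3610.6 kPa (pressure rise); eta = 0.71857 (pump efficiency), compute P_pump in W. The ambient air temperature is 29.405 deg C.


P_pump = mdot * dP / (rho * eta)
P_pump = 71.435 * 3610.6 / (1034.0 * 0.71857)
P_pump = 347.1369 kW
Convert: 347.1369 kW * 1000.0 = 3.4714e+05 W
P_pump = 3.4714e+05 W


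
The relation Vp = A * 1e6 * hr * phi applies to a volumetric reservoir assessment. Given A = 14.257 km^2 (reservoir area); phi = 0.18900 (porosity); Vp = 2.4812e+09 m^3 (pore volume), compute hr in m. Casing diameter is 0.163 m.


hr = Vp / (A * 1e6 * phi)
hr = 2.4812e+09 / (14.257 * 1e6 * 0.18900)
hr = 920.81 m


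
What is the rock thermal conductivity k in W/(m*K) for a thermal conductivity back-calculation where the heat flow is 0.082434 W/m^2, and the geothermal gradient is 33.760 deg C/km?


k = q / (grad / 1000)
k = 0.082434 / (33.760 / 1000)
k = 2.4418 W/(m*K)


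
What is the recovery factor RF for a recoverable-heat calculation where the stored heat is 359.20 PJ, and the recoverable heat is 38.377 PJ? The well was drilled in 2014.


RF = Q_rec / Q_s
RF = 38.377 / 359.20
RF = 0.10684


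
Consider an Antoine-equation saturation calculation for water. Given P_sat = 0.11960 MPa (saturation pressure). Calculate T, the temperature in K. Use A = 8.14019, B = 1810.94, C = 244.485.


T = B / (A - log10(P_sat * 760 / 0.101325)) - C
T = 1810.94 / (8.14019 - log10(0.11960 * 760 / 0.101325)) - 244.485
T = 104.6212 deg C
Convert to K: 104.6212 + 273.15 = 377.77 K
T = 377.77 K


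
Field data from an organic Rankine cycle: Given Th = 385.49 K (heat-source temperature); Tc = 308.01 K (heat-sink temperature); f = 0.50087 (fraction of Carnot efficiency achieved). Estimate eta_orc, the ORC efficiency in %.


eta_orc = (1 - Tc/Th) * f * 100
eta_orc = (1 - 308.01/385.49) * 0.50087 * 100
eta_orc = 10.067 %


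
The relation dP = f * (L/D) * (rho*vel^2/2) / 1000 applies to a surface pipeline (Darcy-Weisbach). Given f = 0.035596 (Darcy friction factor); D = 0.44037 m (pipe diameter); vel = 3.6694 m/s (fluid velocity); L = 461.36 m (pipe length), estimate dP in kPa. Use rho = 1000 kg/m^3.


dP = f * (L/D) * (rho*vel^2/2) / 1000
dP = 0.035596 * (461.36/0.44037) * (1000*3.6694^2/2) / 1000
dP = 251.06 kPa


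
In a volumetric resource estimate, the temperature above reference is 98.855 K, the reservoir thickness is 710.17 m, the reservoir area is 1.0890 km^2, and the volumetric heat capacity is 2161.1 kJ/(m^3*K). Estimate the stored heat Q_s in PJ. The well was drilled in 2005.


Step 1: Vr = A*1e6*hr = 1.089*1e6*710.17 = 7.733751e+08 m^3
Step 2: Q_s = Vr*rhoc*dT/1e12 = 7.733751e+08*2161.1*98.855/1e12 = 165.22 PJ
Q_s = 165.22 PJ


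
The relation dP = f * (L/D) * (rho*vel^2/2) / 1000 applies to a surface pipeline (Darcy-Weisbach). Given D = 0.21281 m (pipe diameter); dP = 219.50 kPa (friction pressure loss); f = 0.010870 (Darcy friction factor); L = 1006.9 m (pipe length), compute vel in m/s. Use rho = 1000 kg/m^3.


vel = sqrt(dP*1000*2*D / (f*L*rho))
vel = sqrt(219.50*1000*2*0.21281 / (0.010870*1006.9*1000))
vel = 2.9216 m/s


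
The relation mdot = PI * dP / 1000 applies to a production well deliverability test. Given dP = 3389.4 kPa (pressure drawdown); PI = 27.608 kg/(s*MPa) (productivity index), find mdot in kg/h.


mdot = PI * dP / 1000
mdot = 27.608 * 3389.4 / 1000
mdot = 93.57456 kg/s
Convert: 93.57456 kg/s * 3600.0 = 3.3687e+05 kg/h
mdot = 3.3687e+05 kg/h


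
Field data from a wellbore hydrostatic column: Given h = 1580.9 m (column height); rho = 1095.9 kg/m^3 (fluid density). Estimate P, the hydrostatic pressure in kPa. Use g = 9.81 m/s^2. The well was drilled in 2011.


P = rho * g * h / 1e6
P = 1095.9 * 9.81 * 1580.9 / 1e6
P = 16.99591 MPa
Convert: 16.99591 MPa * 1000.0 = 16996 kPa
P = 16996 kPa


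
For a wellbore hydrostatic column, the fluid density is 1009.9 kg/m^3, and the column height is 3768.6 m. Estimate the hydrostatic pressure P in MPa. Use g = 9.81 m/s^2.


P = rho * g * h / 1e6
P = 1009.9 * 9.81 * 3768.6 / 1e6
P = 37.336 MPa


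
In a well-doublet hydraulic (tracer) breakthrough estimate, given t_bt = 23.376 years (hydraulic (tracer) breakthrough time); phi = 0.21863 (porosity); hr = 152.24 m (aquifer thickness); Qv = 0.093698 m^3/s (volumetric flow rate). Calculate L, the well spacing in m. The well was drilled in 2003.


L = sqrt(t_bt*365.25*86400*3*Qv / (pi*hr*phi))
L = sqrt(23.376*365.25*86400*3*0.093698 / (pi*152.24*0.21863))
L = 1408.2 m


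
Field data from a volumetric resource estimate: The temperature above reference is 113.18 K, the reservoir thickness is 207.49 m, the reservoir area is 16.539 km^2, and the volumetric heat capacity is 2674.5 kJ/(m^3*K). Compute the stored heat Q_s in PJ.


Step 1: Vr = A*1e6*hr = 16.539*1e6*207.49 = 3.431677e+09 m^3
Step 2: Q_s = Vr*rhoc*dT/1e12 = 3.431677e+09*2674.5*113.18/1e12 = 1038.8 PJ
Q_s = 1038.8 PJ


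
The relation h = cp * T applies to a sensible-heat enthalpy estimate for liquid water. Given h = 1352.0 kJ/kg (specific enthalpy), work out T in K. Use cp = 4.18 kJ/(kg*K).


T = h / cp
T = 1352.0 / 4.18
T = 323.4450 deg C
Convert to K: 323.4450 + 273.15 = 596.60 K
T = 596.60 K


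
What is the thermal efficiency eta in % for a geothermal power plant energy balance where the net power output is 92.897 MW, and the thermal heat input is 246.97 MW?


eta = W_net / Q_in * 100
eta = 92.897 / 246.97 * 100
eta = 37.615 %


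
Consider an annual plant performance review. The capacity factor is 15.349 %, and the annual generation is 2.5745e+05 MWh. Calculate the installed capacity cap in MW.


cap = E_a / (CF/100 * 8760)
cap = 2.5745e+05 / (15.349/100 * 8760)
cap = 191.47 MW


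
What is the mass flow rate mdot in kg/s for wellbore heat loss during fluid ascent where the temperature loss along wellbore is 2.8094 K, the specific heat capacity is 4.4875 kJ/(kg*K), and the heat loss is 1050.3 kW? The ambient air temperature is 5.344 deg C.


mdot = Q_loss / (cp * dT)
mdot = 1050.3 / (4.4875 * 2.8094)
mdot = 83.310 kg/s


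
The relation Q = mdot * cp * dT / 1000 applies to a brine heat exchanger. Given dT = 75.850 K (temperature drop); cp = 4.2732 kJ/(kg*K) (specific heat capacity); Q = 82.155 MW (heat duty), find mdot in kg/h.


mdot = Q * 1000 / (cp * dT)
mdot = 82.155 * 1000 / (4.2732 * 75.850)
mdot = 253.4692 kg/s
Convert: 253.4692 kg/s * 3600.0 = 9.1249e+05 kg/h
mdot = 9.1249e+05 kg/h


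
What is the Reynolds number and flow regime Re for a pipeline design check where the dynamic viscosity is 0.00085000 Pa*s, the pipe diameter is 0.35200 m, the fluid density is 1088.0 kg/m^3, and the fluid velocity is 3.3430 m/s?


Step 1: Re = rho*vel*D/mu = 1088.0*3.343*0.352/0.00085 = 1.5062e+06
Step 2: Re = 1.5062e+06 > 4000, so flow is turbulent.
Re = 1.5062e+06 (turbulent)


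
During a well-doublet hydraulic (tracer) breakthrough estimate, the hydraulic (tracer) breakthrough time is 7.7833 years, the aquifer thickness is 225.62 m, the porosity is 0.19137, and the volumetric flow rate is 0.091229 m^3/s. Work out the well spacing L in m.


L = sqrt(t_bt*365.25*86400*3*Qv / (pi*hr*phi))
L = sqrt(7.7833*365.25*86400*3*0.091229 / (pi*225.62*0.19137))
L = 703.98 m


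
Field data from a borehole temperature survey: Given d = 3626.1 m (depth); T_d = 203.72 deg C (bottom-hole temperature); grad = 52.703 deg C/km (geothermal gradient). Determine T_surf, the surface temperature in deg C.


T_surf = T_d - grad * d / 1000
T_surf = 203.72 - 52.703 * 3626.1 / 1000
T_surf = 12.614 deg C


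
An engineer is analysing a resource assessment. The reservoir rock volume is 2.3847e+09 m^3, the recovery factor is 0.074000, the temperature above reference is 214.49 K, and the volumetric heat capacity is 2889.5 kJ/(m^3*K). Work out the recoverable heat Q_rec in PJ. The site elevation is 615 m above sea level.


Step 1: Q_s = Vr*rhoc*dT/1e12 = 2.3847e+09*2889.5*214.49/1e12 = 1477.963 PJ
Step 2: Q_rec = Q_s * RF = 1477.963 * 0.074 = 109.37 PJ
Q_rec = 109.37 PJ


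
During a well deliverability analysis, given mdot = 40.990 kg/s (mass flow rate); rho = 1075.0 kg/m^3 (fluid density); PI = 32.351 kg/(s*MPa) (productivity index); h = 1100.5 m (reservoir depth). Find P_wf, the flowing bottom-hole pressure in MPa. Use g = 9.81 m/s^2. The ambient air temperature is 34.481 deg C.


Step 1: P_i = rho*g*h/1e6 = 1075.0*9.81*1100.5/1e6 = 11.60560 MPa
Step 2: P_wf = P_i - mdot/PI = 11.60560 - 40.99/32.351 = 10.339 MPa
P_wf = 10.339 MPa


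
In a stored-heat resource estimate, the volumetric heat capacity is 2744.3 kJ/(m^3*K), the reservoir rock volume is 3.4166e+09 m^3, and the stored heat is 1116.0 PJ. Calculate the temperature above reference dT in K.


dT = Q_s * 1e12 / (Vr * rhoc)
dT = 1116.0 * 1e12 / (3.4166e+09 * 2744.3)
dT = 119.03 K


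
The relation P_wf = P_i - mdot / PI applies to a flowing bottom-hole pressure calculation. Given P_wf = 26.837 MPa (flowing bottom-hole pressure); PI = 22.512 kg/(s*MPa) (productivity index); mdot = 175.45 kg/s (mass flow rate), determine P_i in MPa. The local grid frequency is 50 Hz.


P_i = P_wf + mdot / PI
P_i = 26.837 + 175.45 / 22.512
P_i = 34.631 MPa


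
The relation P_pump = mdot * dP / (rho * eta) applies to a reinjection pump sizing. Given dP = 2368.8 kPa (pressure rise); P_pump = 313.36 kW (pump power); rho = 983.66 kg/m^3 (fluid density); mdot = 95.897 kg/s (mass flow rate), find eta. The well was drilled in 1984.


eta = mdot * dP / (rho * P_pump)
eta = 95.897 * 2368.8 / (983.66 * 313.36)
eta = 0.73696


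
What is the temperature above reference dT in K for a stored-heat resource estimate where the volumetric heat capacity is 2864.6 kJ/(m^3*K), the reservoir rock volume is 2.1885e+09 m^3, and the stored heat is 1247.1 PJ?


dT = Q_s * 1e12 / (Vr * rhoc)
dT = 1247.1 * 1e12 / (2.1885e+09 * 2864.6)
dT = 198.93 K


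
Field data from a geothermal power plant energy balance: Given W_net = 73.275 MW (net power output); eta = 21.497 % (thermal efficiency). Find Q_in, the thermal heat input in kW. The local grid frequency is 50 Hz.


Q_in = W_net / (eta / 100)
Q_in = 73.275 / (21.497 / 100)
Q_in = 340.8615 MW
Convert: 340.8615 MW * 1000.0 = 3.4086e+05 kW
Q_in = 3.4086e+05 kW


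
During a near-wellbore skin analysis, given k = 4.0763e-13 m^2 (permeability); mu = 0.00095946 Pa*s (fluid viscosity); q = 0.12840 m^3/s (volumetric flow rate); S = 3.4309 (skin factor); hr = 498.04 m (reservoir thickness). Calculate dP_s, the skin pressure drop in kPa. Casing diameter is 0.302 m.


dP_s = S * q * mu / (2*pi*k*hr) / 1000
dP_s = 3.4309 * 0.12840 * 0.00095946 / (2*pi*4.0763e-13*498.04) / 1000
dP_s = 331.35 kPa


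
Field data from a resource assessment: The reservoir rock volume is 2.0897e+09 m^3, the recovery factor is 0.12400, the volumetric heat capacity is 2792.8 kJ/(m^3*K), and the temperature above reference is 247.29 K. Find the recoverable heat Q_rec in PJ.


Step 1: Q_s = Vr*rhoc*dT/1e12 = 2.0897e+09*2792.8*247.29/1e12 = 1443.213 PJ
Step 2: Q_rec = Q_s * RF = 1443.213 * 0.124 = 178.96 PJ
Q_rec = 178.96 PJ


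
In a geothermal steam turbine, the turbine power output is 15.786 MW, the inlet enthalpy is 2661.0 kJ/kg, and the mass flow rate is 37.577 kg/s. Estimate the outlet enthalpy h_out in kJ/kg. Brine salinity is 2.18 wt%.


h_out = h_in - P * 1000 / mdot
h_out = 2661.0 - 15.786 * 1000 / 37.577
h_out = 2240.9 kJ/kg


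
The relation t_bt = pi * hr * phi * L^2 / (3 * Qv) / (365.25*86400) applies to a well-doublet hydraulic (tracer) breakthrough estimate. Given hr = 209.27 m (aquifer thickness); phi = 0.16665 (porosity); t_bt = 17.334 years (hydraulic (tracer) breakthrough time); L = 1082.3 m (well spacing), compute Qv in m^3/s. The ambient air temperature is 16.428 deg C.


Qv = pi*hr*phi*L^2 / (3*t_bt*365.25*86400)
Qv = pi*209.27*0.16665*1082.3^2 / (3*17.334*365.25*86400)
Qv = 0.078205 m^3/s


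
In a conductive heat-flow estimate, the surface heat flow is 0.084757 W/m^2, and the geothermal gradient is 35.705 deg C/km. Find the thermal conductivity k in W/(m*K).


k = q * 1000 / grad
k = 0.084757 * 1000 / 35.705
k = 2.3738 W/(m*K)


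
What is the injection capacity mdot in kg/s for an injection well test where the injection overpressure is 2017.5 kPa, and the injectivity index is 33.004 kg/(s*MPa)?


mdot = II * dP / 1000
mdot = 33.004 * 2017.5 / 1000
mdot = 66.586 kg/s


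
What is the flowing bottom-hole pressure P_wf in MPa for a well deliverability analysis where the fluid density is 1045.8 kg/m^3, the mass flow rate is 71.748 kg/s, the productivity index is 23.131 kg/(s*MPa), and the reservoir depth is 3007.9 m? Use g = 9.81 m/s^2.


Step 1: P_i = rho*g*h/1e6 = 1045.8*9.81*3007.9/1e6 = 30.85894 MPa
Step 2: P_wf = P_i - mdot/PI = 30.85894 - 71.748/23.131 = 27.757 MPa
P_wf = 27.757 MPa


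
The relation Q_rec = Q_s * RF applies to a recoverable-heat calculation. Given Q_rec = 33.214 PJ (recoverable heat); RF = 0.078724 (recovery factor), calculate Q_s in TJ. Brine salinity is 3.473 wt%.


Q_s = Q_rec / RF
Q_s = 33.214 / 0.078724
Q_s = 421.9044 PJ
Convert: 421.9044 PJ * 1000.0 = 4.2190e+05 TJ
Q_s = 4.2190e+05 TJ


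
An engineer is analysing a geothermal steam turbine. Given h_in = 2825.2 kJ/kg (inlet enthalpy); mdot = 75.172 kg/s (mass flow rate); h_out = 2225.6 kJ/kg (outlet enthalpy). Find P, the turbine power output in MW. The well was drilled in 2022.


P = mdot * (h_in - h_out) / 1000
P = 75.172 * (2825.2 - 2225.6) / 1000
P = 45.073 MW


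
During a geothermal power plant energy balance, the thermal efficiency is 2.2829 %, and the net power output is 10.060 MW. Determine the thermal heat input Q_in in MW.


Q_in = W_net / (eta / 100)
Q_in = 10.060 / (2.2829 / 100)
Q_in = 440.67 MW


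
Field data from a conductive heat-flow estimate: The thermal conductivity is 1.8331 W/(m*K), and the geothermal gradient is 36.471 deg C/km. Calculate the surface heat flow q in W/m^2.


q = k * grad / 1000
q = 1.8331 * 36.471 / 1000
q = 0.066855 W/m^2


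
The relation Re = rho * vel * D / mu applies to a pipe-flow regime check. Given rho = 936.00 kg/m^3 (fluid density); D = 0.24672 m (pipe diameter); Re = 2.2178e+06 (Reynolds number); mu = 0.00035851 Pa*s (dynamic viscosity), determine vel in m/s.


vel = Re * mu / (rho * D)
vel = 2.2178e+06 * 0.00035851 / (936.00 * 0.24672)
vel = 3.4431 m/s


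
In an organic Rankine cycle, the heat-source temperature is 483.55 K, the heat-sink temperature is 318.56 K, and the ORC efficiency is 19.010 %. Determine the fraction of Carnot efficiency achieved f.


f = (eta_orc/100) / (1 - Tc/Th)
f = (19.010/100) / (1 - 318.56/483.55)
f = 0.55714


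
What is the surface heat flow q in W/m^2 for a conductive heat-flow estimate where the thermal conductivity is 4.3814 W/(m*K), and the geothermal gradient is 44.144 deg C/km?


q = k * grad / 1000
q = 4.3814 * 44.144 / 1000
q = 0.19341 W/m^2


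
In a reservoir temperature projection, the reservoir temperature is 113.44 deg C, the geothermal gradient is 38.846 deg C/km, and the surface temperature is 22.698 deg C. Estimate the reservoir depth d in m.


d = (T_res - T_surf) / grad * 1000
d = (113.44 - 22.698) / 38.846 * 1000
d = 2335.9 m


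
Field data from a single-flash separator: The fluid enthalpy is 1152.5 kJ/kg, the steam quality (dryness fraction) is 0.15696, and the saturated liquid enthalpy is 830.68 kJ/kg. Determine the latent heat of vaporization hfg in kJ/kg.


hfg = (h - hf) / x
hfg = (1152.5 - 830.68) / 0.15696
hfg = 2050.3 kJ/kg


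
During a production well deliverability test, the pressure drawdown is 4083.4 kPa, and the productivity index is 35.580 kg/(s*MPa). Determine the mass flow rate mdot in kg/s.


mdot = PI * dP / 1000
mdot = 35.580 * 4083.4 / 1000
mdot = 145.29 kg/s


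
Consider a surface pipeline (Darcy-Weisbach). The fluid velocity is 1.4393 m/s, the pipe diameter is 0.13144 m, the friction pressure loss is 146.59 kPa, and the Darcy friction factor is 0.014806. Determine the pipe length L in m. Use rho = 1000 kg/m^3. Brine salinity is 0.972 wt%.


L = dP*1000*D / (f*rho*vel^2/2)
L = 146.59*1000*0.13144 / (0.014806*1000*1.4393^2/2)
L = 1256.4 m


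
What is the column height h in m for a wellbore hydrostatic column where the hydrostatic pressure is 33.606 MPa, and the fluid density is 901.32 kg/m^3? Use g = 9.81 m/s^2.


h = P * 1e6 / (g * rho)
h = 33.606 * 1e6 / (9.81 * 901.32)
h = 3800.7 m


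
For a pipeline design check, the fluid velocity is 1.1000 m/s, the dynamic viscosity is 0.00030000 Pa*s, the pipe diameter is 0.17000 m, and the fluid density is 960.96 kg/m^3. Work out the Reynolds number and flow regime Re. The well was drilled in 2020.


Step 1: Re = rho*vel*D/mu = 960.96*1.1*0.17/0.0003 = 5.9900e+05
Step 2: Re = 5.9900e+05 > 4000, so flow is turbulent.
Re = 5.9900e+05 (turbulent)


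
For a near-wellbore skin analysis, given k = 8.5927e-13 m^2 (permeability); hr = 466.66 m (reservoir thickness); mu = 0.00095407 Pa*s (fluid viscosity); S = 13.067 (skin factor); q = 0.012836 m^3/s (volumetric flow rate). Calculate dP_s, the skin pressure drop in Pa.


dP_s = S * q * mu / (2*pi*k*hr) / 1000
dP_s = 13.067 * 0.012836 * 0.00095407 / (2*pi*8.5927e-13*466.66) / 1000
dP_s = 63.51492 kPa
Convert: 63.51492 kPa * 1000.0 = 63515 Pa
dP_s = 63515 Pa


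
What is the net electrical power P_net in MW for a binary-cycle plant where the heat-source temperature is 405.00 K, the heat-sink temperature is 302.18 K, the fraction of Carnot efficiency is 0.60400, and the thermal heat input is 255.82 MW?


Step 1: eta = (1 - Tc/Th)*f = (1 - 302.18/405.0)*0.604 = 0.1533414
Step 2: P_net = eta * Q_in = 0.1533414 * 255.82 = 39.228 MW
P_net = 39.228 MW


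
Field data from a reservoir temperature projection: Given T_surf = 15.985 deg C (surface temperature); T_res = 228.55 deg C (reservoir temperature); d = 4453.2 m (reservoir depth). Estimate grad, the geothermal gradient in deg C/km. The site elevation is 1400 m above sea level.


grad = (T_res - T_surf) / d * 1000
grad = (228.55 - 15.985) / 4453.2 * 1000
grad = 47.733 deg C/km


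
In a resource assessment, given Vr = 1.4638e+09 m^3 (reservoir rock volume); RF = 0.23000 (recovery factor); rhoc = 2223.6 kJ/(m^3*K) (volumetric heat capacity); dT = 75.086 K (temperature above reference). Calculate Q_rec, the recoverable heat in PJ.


Step 1: Q_s = Vr*rhoc*dT/1e12 = 1.4638e+09*2223.6*75.086/1e12 = 244.3978 PJ
Step 2: Q_rec = Q_s * RF = 244.3978 * 0.23 = 56.211 PJ
Q_rec = 56.211 PJ


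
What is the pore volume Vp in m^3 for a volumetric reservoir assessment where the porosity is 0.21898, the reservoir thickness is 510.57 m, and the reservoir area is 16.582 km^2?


Vp = A * 1e6 * hr * phi
Vp = 16.582 * 1e6 * 510.57 * 0.21898
Vp = 1.8539e+09 m^3


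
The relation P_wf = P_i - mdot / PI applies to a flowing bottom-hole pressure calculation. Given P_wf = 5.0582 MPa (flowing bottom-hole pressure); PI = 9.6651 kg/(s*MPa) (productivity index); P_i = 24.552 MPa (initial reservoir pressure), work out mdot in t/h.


mdot = (P_i - P_wf) * PI
mdot = (24.552 - 5.0582) * 9.6651
mdot = 188.4095 kg/s
Convert: 188.4095 kg/s * 3.6 = 678.27 t/h
mdot = 678.27 t/h


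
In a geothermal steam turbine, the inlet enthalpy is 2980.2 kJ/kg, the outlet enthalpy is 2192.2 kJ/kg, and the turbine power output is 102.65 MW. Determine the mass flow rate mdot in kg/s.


mdot = P * 1000 / (h_in - h_out)
mdot = 102.65 * 1000 / (2980.2 - 2192.2)
mdot = 130.27 kg/s


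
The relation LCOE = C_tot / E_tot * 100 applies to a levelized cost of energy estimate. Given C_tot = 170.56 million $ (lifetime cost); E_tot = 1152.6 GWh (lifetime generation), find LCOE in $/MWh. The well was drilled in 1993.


LCOE = C_tot / E_tot * 100
LCOE = 170.56 / 1152.6 * 100
LCOE = 14.79785 cents/kWh
Convert: 14.79785 cents/kWh * 10.0 = 147.98 $/MWh
LCOE = 147.98 $/MWh


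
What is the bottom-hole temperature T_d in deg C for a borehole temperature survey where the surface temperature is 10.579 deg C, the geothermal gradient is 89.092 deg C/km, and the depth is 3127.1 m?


T_d = T_surf + grad * d / 1000
T_d = 10.579 + 89.092 * 3127.1 / 1000
T_d = 289.18 deg C


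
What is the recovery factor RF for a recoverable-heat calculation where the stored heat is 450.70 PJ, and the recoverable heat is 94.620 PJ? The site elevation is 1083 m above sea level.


RF = Q_rec / Q_s
RF = 94.620 / 450.70
RF = 0.20994


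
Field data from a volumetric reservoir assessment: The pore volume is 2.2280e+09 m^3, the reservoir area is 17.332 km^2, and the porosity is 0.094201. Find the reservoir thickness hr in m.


hr = Vp / (A * 1e6 * phi)
hr = 2.2280e+09 / (17.332 * 1e6 * 0.094201)
hr = 1364.6 m


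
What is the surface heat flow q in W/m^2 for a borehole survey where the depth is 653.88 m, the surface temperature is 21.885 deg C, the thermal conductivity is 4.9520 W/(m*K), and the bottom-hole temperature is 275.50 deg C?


Step 1: grad = (T_d - T_surf)/d * 1000 = (275.5 - 21.885)/653.88 * 1000 = 387.8617 deg C/km
Step 2: q = k * grad / 1000 = 4.952 * 387.8617 / 1000 = 1.9207 W/m^2
q = 1.9207 W/m^2


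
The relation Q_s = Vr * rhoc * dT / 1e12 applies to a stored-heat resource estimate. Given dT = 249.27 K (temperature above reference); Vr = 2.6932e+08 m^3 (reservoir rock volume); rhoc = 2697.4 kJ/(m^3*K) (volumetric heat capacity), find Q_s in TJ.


Q_s = Vr * rhoc * dT / 1e12
Q_s = 2.6932e+08 * 2697.4 * 249.27 / 1e12
Q_s = 181.0856 PJ
Convert: 181.0856 PJ * 1000.0 = 1.8109e+05 TJ
Q_s = 1.8109e+05 TJ


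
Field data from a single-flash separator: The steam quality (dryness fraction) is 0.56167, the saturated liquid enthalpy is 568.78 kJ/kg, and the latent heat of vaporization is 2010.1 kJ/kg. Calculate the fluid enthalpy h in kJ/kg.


h = hf + x * hfg
h = 568.78 + 0.56167 * 2010.1
h = 1697.8 kJ/kg


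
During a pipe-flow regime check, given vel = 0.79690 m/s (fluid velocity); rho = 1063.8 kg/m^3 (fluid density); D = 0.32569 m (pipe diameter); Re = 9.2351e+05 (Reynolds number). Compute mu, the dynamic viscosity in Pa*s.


mu = rho * vel * D / Re
mu = 1063.8 * 0.79690 * 0.32569 / 9.2351e+05
mu = 0.00029897 Pa*s


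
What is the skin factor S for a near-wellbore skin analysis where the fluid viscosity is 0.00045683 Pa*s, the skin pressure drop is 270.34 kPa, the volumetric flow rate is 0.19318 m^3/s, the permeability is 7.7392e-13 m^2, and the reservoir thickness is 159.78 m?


S = dP_s * 1000 * 2*pi*k*hr / (q*mu)
S = 270.34 * 1000 * 2*pi*7.7392e-13*159.78 / (0.19318*0.00045683)
S = 2.3801


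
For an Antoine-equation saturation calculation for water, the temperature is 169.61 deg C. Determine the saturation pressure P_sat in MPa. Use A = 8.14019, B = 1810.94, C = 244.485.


P_sat = 10^(A - B/(C + T)) / 760 * 0.101325
P_sat = 10^(8.14019 - 1810.94/(244.485 + 169.61)) / 760 * 0.101325
P_sat = 0.77955 MPa


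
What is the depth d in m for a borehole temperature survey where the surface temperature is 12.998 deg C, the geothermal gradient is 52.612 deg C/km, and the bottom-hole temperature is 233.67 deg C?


d = (T_d - T_surf) / grad * 1000
d = (233.67 - 12.998) / 52.612 * 1000
d = 4194.3 m


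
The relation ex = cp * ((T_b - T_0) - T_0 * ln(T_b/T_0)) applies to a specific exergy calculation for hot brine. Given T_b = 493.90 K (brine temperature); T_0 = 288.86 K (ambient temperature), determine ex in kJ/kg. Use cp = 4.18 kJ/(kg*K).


ex = cp * ((T_b - T_0) - T_0 * ln(T_b/T_0))
ex = 4.18 * ((493.90 - 288.86) - 288.86 * ln(493.90/288.86))
ex = 209.41 kJ/kg


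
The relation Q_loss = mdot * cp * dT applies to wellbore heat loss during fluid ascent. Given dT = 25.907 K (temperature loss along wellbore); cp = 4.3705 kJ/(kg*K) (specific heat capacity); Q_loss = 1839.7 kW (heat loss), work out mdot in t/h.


mdot = Q_loss / (cp * dT)
mdot = 1839.7 / (4.3705 * 25.907)
mdot = 16.24796 kg/s
Convert: 16.24796 kg/s * 3.6 = 58.493 t/h
mdot = 58.493 t/h


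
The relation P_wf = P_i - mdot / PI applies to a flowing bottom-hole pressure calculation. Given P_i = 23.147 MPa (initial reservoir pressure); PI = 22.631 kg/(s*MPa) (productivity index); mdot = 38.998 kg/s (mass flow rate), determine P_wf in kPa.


P_wf = P_i - mdot / PI
P_wf = 23.147 - 38.998 / 22.631
P_wf = 21.42379 MPa
Convert: 21.42379 MPa * 1000.0 = 21424 kPa
P_wf = 21424 kPa


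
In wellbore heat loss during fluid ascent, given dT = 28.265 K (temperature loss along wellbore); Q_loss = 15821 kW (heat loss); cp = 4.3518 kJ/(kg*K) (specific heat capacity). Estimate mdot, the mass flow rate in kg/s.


mdot = Q_loss / (cp * dT)
mdot = 15821 / (4.3518 * 28.265)
mdot = 128.62 kg/s


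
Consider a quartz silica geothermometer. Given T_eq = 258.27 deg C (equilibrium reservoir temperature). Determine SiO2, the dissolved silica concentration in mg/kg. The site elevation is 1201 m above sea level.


SiO2 = 10^(5.19 - 1309/(T_eq + 273.15))
SiO2 = 10^(5.19 - 1309/(258.27 + 273.15))
SiO2 = 533.07 mg/kg


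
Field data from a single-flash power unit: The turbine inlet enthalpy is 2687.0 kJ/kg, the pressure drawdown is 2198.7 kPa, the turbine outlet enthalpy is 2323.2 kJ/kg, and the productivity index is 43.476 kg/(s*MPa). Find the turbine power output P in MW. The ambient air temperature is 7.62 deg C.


Step 1: mdot = PI * dP / 1000 = 43.476 * 2198.7 / 1000 = 95.59068 kg/s
Step 2: P = mdot*(h_in - h_out)/1000 = 95.59068*(2687.0 - 2323.2)/1000 = 34.776 MW
P = 34.776 MW


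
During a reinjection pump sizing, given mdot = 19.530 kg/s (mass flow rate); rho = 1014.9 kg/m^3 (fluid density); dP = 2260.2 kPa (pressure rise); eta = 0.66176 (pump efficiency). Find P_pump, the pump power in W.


P_pump = mdot * dP / (rho * eta)
P_pump = 19.530 * 2260.2 / (1014.9 * 0.66176)
P_pump = 65.72421 kW
Convert: 65.72421 kW * 1000.0 = 65724 W
P_pump = 65724 W


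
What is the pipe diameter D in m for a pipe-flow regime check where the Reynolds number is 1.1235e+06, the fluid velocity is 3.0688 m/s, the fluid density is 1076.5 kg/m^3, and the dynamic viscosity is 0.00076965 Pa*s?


D = Re * mu / (rho * vel)
D = 1.1235e+06 * 0.00076965 / (1076.5 * 3.0688)
D = 0.26175 m


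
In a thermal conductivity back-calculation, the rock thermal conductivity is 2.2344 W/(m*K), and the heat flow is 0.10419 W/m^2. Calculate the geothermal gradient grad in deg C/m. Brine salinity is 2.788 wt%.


grad = q / k * 1000
grad = 0.10419 / 2.2344 * 1000
grad = 46.62997 deg C/km
Convert: 46.62997 deg C/km * 0.001 = 0.046630 deg C/m
grad = 0.046630 deg C/m


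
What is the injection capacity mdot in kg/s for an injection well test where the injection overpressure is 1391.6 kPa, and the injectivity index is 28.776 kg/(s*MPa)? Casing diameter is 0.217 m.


mdot = II * dP / 1000
mdot = 28.776 * 1391.6 / 1000
mdot = 40.045 kg/s


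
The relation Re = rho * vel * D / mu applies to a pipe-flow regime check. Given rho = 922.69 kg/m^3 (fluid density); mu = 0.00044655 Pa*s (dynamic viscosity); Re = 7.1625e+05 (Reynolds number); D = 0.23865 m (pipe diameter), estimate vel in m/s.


vel = Re * mu / (rho * D)
vel = 7.1625e+05 * 0.00044655 / (922.69 * 0.23865)
vel = 1.4525 m/s


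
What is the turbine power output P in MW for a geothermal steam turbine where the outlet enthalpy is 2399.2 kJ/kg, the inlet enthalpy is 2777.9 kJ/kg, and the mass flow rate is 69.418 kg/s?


P = mdot * (h_in - h_out) / 1000
P = 69.418 * (2777.9 - 2399.2) / 1000
P = 26.289 MW


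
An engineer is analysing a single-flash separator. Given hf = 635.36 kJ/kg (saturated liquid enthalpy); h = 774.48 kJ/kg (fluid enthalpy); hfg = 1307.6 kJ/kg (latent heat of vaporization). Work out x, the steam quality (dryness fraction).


x = (h - hf) / hfg
x = (774.48 - 635.36) / 1307.6
x = 0.10639


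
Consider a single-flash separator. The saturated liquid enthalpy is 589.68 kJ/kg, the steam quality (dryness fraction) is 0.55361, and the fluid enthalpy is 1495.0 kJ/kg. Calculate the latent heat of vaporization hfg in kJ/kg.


hfg = (h - hf) / x
hfg = (1495.0 - 589.68) / 0.55361
hfg = 1635.3 kJ/kg


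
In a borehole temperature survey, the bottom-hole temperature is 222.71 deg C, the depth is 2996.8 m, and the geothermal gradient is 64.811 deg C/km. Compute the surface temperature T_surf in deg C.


T_surf = T_d - grad * d / 1000
T_surf = 222.71 - 64.811 * 2996.8 / 1000
T_surf = 28.484 deg C


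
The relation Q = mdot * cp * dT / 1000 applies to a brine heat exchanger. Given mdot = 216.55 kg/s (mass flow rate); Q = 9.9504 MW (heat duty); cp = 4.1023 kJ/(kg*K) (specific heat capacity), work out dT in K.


dT = Q * 1000 / (mdot * cp)
dT = 9.9504 * 1000 / (216.55 * 4.1023)
dT = 11.201 K


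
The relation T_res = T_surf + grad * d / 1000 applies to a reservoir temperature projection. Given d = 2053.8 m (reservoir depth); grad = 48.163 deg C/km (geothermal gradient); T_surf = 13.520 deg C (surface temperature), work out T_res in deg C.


T_res = T_surf + grad * d / 1000
T_res = 13.520 + 48.163 * 2053.8 / 1000
T_res = 112.44 deg C


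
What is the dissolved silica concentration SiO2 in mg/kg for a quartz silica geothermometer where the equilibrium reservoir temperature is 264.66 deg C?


SiO2 = 10^(5.19 - 1309/(T_eq + 273.15))
SiO2 = 10^(5.19 - 1309/(264.66 + 273.15))
SiO2 = 570.24 mg/kg
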